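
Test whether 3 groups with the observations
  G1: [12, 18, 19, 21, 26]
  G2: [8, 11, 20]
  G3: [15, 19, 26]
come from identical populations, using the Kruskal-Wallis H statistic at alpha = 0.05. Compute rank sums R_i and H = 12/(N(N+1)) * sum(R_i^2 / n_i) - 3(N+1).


Step 1: Combine all N = 11 observations and assign midranks.
sorted (value, group, rank): (8,G2,1), (11,G2,2), (12,G1,3), (15,G3,4), (18,G1,5), (19,G1,6.5), (19,G3,6.5), (20,G2,8), (21,G1,9), (26,G1,10.5), (26,G3,10.5)
Step 2: Sum ranks within each group.
R_1 = 34 (n_1 = 5)
R_2 = 11 (n_2 = 3)
R_3 = 21 (n_3 = 3)
Step 3: H = 12/(N(N+1)) * sum(R_i^2/n_i) - 3(N+1)
     = 12/(11*12) * (34^2/5 + 11^2/3 + 21^2/3) - 3*12
     = 0.090909 * 418.533 - 36
     = 2.048485.
Step 4: Ties present; correction factor C = 1 - 12/(11^3 - 11) = 0.990909. Corrected H = 2.048485 / 0.990909 = 2.067278.
Step 5: Under H0, H ~ chi^2(2); p-value = 0.355710.
Step 6: alpha = 0.05. fail to reject H0.

H = 2.0673, df = 2, p = 0.355710, fail to reject H0.


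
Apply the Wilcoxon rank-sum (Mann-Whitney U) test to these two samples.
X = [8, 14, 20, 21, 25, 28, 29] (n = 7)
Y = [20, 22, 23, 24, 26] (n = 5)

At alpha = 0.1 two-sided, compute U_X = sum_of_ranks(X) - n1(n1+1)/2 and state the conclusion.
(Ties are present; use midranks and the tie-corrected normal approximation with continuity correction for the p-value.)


Step 1: Combine and sort all 12 observations; assign midranks.
sorted (value, group): (8,X), (14,X), (20,X), (20,Y), (21,X), (22,Y), (23,Y), (24,Y), (25,X), (26,Y), (28,X), (29,X)
ranks: 8->1, 14->2, 20->3.5, 20->3.5, 21->5, 22->6, 23->7, 24->8, 25->9, 26->10, 28->11, 29->12
Step 2: Rank sum for X: R1 = 1 + 2 + 3.5 + 5 + 9 + 11 + 12 = 43.5.
Step 3: U_X = R1 - n1(n1+1)/2 = 43.5 - 7*8/2 = 43.5 - 28 = 15.5.
       U_Y = n1*n2 - U_X = 35 - 15.5 = 19.5.
Step 4: Ties are present, so use the tie-corrected normal approximation (with continuity correction) for the p-value.
Step 5: p-value = 0.807210; compare to alpha = 0.1. fail to reject H0.

U_X = 15.5, p = 0.807210, fail to reject H0 at alpha = 0.1.


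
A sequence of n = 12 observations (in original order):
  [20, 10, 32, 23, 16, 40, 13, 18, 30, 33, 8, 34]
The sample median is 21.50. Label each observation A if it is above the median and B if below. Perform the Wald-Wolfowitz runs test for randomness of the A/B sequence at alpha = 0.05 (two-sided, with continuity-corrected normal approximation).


Step 1: Compute median = 21.50; label A = above, B = below.
Labels in order: BBAABABBAABA  (n_A = 6, n_B = 6)
Step 2: Count runs R = 8.
Step 3: Under H0 (random ordering), E[R] = 2*n_A*n_B/(n_A+n_B) + 1 = 2*6*6/12 + 1 = 7.0000.
        Var[R] = 2*n_A*n_B*(2*n_A*n_B - n_A - n_B) / ((n_A+n_B)^2 * (n_A+n_B-1)) = 4320/1584 = 2.7273.
        SD[R] = 1.6514.
Step 4: Continuity-corrected z = (R - 0.5 - E[R]) / SD[R] = (8 - 0.5 - 7.0000) / 1.6514 = 0.3028.
Step 5: Two-sided p-value via normal approximation = 2*(1 - Phi(|z|)) = 0.762069.
Step 6: alpha = 0.05. fail to reject H0.

R = 8, z = 0.3028, p = 0.762069, fail to reject H0.


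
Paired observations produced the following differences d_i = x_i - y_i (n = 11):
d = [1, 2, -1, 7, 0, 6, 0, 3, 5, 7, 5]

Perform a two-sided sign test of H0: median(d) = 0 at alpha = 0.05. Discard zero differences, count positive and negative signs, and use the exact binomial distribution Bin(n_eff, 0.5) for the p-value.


Step 1: Discard zero differences. Original n = 11; n_eff = number of nonzero differences = 9.
Nonzero differences (with sign): +1, +2, -1, +7, +6, +3, +5, +7, +5
Step 2: Count signs: positive = 8, negative = 1.
Step 3: Under H0: P(positive) = 0.5, so the number of positives S ~ Bin(9, 0.5).
Step 4: Two-sided exact p-value = sum of Bin(9,0.5) probabilities at or below the observed probability = 0.039062.
Step 5: alpha = 0.05. reject H0.

n_eff = 9, pos = 8, neg = 1, p = 0.039062, reject H0.


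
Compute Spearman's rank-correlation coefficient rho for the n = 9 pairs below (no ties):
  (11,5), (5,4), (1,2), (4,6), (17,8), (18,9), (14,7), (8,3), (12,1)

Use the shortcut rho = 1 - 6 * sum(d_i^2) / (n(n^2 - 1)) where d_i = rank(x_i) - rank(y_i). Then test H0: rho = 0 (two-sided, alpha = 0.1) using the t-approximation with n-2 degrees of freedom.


Step 1: Rank x and y separately (midranks; no ties here).
rank(x): 11->5, 5->3, 1->1, 4->2, 17->8, 18->9, 14->7, 8->4, 12->6
rank(y): 5->5, 4->4, 2->2, 6->6, 8->8, 9->9, 7->7, 3->3, 1->1
Step 2: d_i = R_x(i) - R_y(i); compute d_i^2.
  (5-5)^2=0, (3-4)^2=1, (1-2)^2=1, (2-6)^2=16, (8-8)^2=0, (9-9)^2=0, (7-7)^2=0, (4-3)^2=1, (6-1)^2=25
sum(d^2) = 44.
Step 3: rho = 1 - 6*44 / (9*(9^2 - 1)) = 1 - 264/720 = 0.633333.
Step 4: Under H0, t = rho * sqrt((n-2)/(1-rho^2)) = 2.1653 ~ t(7).
Step 5: Two-sided p-value from the t-distribution with 7 df = 0.067086.
Step 6: alpha = 0.1. reject H0.

rho = 0.6333, p = 0.067086, reject H0 at alpha = 0.1.


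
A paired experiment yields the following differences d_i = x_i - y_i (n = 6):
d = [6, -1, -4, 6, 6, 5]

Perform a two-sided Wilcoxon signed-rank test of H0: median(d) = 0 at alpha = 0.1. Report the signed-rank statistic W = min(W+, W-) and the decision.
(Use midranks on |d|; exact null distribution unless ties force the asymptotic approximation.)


Step 1: Drop any zero differences (none here) and take |d_i|.
|d| = [6, 1, 4, 6, 6, 5]
Step 2: Midrank |d_i| (ties get averaged ranks).
ranks: |6|->5, |1|->1, |4|->2, |6|->5, |6|->5, |5|->3
Step 3: Attach original signs; sum ranks with positive sign and with negative sign.
W+ = 5 + 5 + 5 + 3 = 18
W- = 1 + 2 = 3
(Check: W+ + W- = 21 should equal n(n+1)/2 = 21.)
Step 4: Test statistic W = min(W+, W-) = 3.
Step 5: Ties in |d|, so use the tie-corrected normal approximation.
        E[W] = n(n+1)/4 = 6*7/4 = 10.5.
        Tie groups: |d|=6 (t=3); sum(t^3 - t) = 24.
        Var[W] = n(n+1)(2n+1)/24 - sum(t^3-t)/48 = 546/24 - 24/48 = 22.25.
        z = (W - E[W]) / sqrt(Var[W]) = (3 - 10.5) / 4.7170 = -1.5900.
        Two-sided p = 2*Phi(z) = 0.111836.
Step 6: alpha = 0.1. fail to reject H0.

W+ = 18, W- = 3, W = min = 3, p = 0.111836, fail to reject H0.


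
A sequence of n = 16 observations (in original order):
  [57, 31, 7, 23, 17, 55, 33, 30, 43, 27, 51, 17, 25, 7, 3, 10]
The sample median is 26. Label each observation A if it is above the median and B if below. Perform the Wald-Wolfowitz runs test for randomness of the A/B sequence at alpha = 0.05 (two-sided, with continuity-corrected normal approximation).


Step 1: Compute median = 26; label A = above, B = below.
Labels in order: AABBBAAAAAABBBBB  (n_A = 8, n_B = 8)
Step 2: Count runs R = 4.
Step 3: Under H0 (random ordering), E[R] = 2*n_A*n_B/(n_A+n_B) + 1 = 2*8*8/16 + 1 = 9.0000.
        Var[R] = 2*n_A*n_B*(2*n_A*n_B - n_A - n_B) / ((n_A+n_B)^2 * (n_A+n_B-1)) = 14336/3840 = 3.7333.
        SD[R] = 1.9322.
Step 4: Continuity-corrected z = (R + 0.5 - E[R]) / SD[R] = (4 + 0.5 - 9.0000) / 1.9322 = -2.3290.
Step 5: Two-sided p-value via normal approximation = 2*(1 - Phi(|z|)) = 0.019861.
Step 6: alpha = 0.05. reject H0.

R = 4, z = -2.3290, p = 0.019861, reject H0.


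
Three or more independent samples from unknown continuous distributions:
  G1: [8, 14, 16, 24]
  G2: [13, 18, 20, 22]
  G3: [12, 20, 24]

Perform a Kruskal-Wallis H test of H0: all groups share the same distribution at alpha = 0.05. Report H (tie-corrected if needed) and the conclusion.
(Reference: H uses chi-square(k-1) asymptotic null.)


Step 1: Combine all N = 11 observations and assign midranks.
sorted (value, group, rank): (8,G1,1), (12,G3,2), (13,G2,3), (14,G1,4), (16,G1,5), (18,G2,6), (20,G2,7.5), (20,G3,7.5), (22,G2,9), (24,G1,10.5), (24,G3,10.5)
Step 2: Sum ranks within each group.
R_1 = 20.5 (n_1 = 4)
R_2 = 25.5 (n_2 = 4)
R_3 = 20 (n_3 = 3)
Step 3: H = 12/(N(N+1)) * sum(R_i^2/n_i) - 3(N+1)
     = 12/(11*12) * (20.5^2/4 + 25.5^2/4 + 20^2/3) - 3*12
     = 0.090909 * 400.958 - 36
     = 0.450758.
Step 4: Ties present; correction factor C = 1 - 12/(11^3 - 11) = 0.990909. Corrected H = 0.450758 / 0.990909 = 0.454893.
Step 5: Under H0, H ~ chi^2(2); p-value = 0.796565.
Step 6: alpha = 0.05. fail to reject H0.

H = 0.4549, df = 2, p = 0.796565, fail to reject H0.


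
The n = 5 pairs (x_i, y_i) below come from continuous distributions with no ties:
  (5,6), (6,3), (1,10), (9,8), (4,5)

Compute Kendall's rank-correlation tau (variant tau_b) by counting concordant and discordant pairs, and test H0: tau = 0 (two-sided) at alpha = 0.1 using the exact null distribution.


Step 1: Enumerate the 10 unordered pairs (i,j) with i<j and classify each by sign(x_j-x_i) * sign(y_j-y_i).
  (1,2):dx=+1,dy=-3->D; (1,3):dx=-4,dy=+4->D; (1,4):dx=+4,dy=+2->C; (1,5):dx=-1,dy=-1->C
  (2,3):dx=-5,dy=+7->D; (2,4):dx=+3,dy=+5->C; (2,5):dx=-2,dy=+2->D; (3,4):dx=+8,dy=-2->D
  (3,5):dx=+3,dy=-5->D; (4,5):dx=-5,dy=-3->C
Step 2: C = 4, D = 6, total pairs = 10.
Step 3: tau = (C - D)/(n(n-1)/2) = (4 - 6)/10 = -0.200000.
Step 4: Exact two-sided p-value (enumerate n! = 120 permutations of y under H0): p = 0.816667.
Step 5: alpha = 0.1. fail to reject H0.

tau_b = -0.2000 (C=4, D=6), p = 0.816667, fail to reject H0.


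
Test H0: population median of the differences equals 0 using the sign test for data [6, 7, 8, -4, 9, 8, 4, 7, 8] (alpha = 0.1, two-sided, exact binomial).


Step 1: Discard zero differences. Original n = 9; n_eff = number of nonzero differences = 9.
Nonzero differences (with sign): +6, +7, +8, -4, +9, +8, +4, +7, +8
Step 2: Count signs: positive = 8, negative = 1.
Step 3: Under H0: P(positive) = 0.5, so the number of positives S ~ Bin(9, 0.5).
Step 4: Two-sided exact p-value = sum of Bin(9,0.5) probabilities at or below the observed probability = 0.039062.
Step 5: alpha = 0.1. reject H0.

n_eff = 9, pos = 8, neg = 1, p = 0.039062, reject H0.


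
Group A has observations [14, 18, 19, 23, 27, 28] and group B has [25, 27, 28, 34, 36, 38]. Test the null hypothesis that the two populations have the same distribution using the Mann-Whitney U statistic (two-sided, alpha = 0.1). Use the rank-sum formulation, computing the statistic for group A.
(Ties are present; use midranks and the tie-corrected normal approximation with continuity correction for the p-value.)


Step 1: Combine and sort all 12 observations; assign midranks.
sorted (value, group): (14,X), (18,X), (19,X), (23,X), (25,Y), (27,X), (27,Y), (28,X), (28,Y), (34,Y), (36,Y), (38,Y)
ranks: 14->1, 18->2, 19->3, 23->4, 25->5, 27->6.5, 27->6.5, 28->8.5, 28->8.5, 34->10, 36->11, 38->12
Step 2: Rank sum for X: R1 = 1 + 2 + 3 + 4 + 6.5 + 8.5 = 25.
Step 3: U_X = R1 - n1(n1+1)/2 = 25 - 6*7/2 = 25 - 21 = 4.
       U_Y = n1*n2 - U_X = 36 - 4 = 32.
Step 4: Ties are present, so use the tie-corrected normal approximation (with continuity correction) for the p-value.
Step 5: p-value = 0.030058; compare to alpha = 0.1. reject H0.

U_X = 4, p = 0.030058, reject H0 at alpha = 0.1.


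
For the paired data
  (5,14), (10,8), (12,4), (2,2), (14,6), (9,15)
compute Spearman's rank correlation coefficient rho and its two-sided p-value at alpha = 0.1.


Step 1: Rank x and y separately (midranks; no ties here).
rank(x): 5->2, 10->4, 12->5, 2->1, 14->6, 9->3
rank(y): 14->5, 8->4, 4->2, 2->1, 6->3, 15->6
Step 2: d_i = R_x(i) - R_y(i); compute d_i^2.
  (2-5)^2=9, (4-4)^2=0, (5-2)^2=9, (1-1)^2=0, (6-3)^2=9, (3-6)^2=9
sum(d^2) = 36.
Step 3: rho = 1 - 6*36 / (6*(6^2 - 1)) = 1 - 216/210 = -0.028571.
Step 4: Under H0, t = rho * sqrt((n-2)/(1-rho^2)) = -0.0572 ~ t(4).
Step 5: Two-sided p-value from the t-distribution with 4 df = 0.957155.
Step 6: alpha = 0.1. fail to reject H0.

rho = -0.0286, p = 0.957155, fail to reject H0 at alpha = 0.1.


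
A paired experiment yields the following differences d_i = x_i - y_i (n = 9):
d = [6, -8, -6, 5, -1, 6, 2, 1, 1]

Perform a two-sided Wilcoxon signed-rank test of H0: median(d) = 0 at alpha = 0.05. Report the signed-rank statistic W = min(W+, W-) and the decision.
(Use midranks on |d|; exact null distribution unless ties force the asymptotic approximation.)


Step 1: Drop any zero differences (none here) and take |d_i|.
|d| = [6, 8, 6, 5, 1, 6, 2, 1, 1]
Step 2: Midrank |d_i| (ties get averaged ranks).
ranks: |6|->7, |8|->9, |6|->7, |5|->5, |1|->2, |6|->7, |2|->4, |1|->2, |1|->2
Step 3: Attach original signs; sum ranks with positive sign and with negative sign.
W+ = 7 + 5 + 7 + 4 + 2 + 2 = 27
W- = 9 + 7 + 2 = 18
(Check: W+ + W- = 45 should equal n(n+1)/2 = 45.)
Step 4: Test statistic W = min(W+, W-) = 18.
Step 5: Ties in |d|, so use the tie-corrected normal approximation.
        E[W] = n(n+1)/4 = 9*10/4 = 22.5.
        Tie groups: |d|=1 (t=3), |d|=6 (t=3); sum(t^3 - t) = 48.
        Var[W] = n(n+1)(2n+1)/24 - sum(t^3-t)/48 = 1710/24 - 48/48 = 70.25.
        z = (W - E[W]) / sqrt(Var[W]) = (18 - 22.5) / 8.3815 = -0.5369.
        Two-sided p = 2*Phi(z) = 0.591340.
Step 6: alpha = 0.05. fail to reject H0.

W+ = 27, W- = 18, W = min = 18, p = 0.591340, fail to reject H0.


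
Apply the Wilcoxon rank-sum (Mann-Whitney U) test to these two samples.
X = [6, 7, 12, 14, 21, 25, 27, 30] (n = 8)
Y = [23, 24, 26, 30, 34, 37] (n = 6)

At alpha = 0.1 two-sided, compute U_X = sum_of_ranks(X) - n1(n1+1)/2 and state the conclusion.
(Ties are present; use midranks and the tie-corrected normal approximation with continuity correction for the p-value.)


Step 1: Combine and sort all 14 observations; assign midranks.
sorted (value, group): (6,X), (7,X), (12,X), (14,X), (21,X), (23,Y), (24,Y), (25,X), (26,Y), (27,X), (30,X), (30,Y), (34,Y), (37,Y)
ranks: 6->1, 7->2, 12->3, 14->4, 21->5, 23->6, 24->7, 25->8, 26->9, 27->10, 30->11.5, 30->11.5, 34->13, 37->14
Step 2: Rank sum for X: R1 = 1 + 2 + 3 + 4 + 5 + 8 + 10 + 11.5 = 44.5.
Step 3: U_X = R1 - n1(n1+1)/2 = 44.5 - 8*9/2 = 44.5 - 36 = 8.5.
       U_Y = n1*n2 - U_X = 48 - 8.5 = 39.5.
Step 4: Ties are present, so use the tie-corrected normal approximation (with continuity correction) for the p-value.
Step 5: p-value = 0.052547; compare to alpha = 0.1. reject H0.

U_X = 8.5, p = 0.052547, reject H0 at alpha = 0.1.


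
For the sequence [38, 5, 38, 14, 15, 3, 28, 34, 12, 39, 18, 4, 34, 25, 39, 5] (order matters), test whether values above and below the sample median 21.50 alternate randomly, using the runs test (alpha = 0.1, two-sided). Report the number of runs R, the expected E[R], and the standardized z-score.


Step 1: Compute median = 21.50; label A = above, B = below.
Labels in order: ABABBBAABABBAAAB  (n_A = 8, n_B = 8)
Step 2: Count runs R = 10.
Step 3: Under H0 (random ordering), E[R] = 2*n_A*n_B/(n_A+n_B) + 1 = 2*8*8/16 + 1 = 9.0000.
        Var[R] = 2*n_A*n_B*(2*n_A*n_B - n_A - n_B) / ((n_A+n_B)^2 * (n_A+n_B-1)) = 14336/3840 = 3.7333.
        SD[R] = 1.9322.
Step 4: Continuity-corrected z = (R - 0.5 - E[R]) / SD[R] = (10 - 0.5 - 9.0000) / 1.9322 = 0.2588.
Step 5: Two-sided p-value via normal approximation = 2*(1 - Phi(|z|)) = 0.795809.
Step 6: alpha = 0.1. fail to reject H0.

R = 10, z = 0.2588, p = 0.795809, fail to reject H0.


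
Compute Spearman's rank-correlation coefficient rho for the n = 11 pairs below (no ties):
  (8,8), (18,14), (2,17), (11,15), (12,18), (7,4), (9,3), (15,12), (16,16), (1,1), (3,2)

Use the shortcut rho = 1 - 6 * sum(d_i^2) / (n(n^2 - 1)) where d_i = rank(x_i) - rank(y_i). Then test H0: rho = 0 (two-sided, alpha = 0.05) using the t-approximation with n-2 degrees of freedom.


Step 1: Rank x and y separately (midranks; no ties here).
rank(x): 8->5, 18->11, 2->2, 11->7, 12->8, 7->4, 9->6, 15->9, 16->10, 1->1, 3->3
rank(y): 8->5, 14->7, 17->10, 15->8, 18->11, 4->4, 3->3, 12->6, 16->9, 1->1, 2->2
Step 2: d_i = R_x(i) - R_y(i); compute d_i^2.
  (5-5)^2=0, (11-7)^2=16, (2-10)^2=64, (7-8)^2=1, (8-11)^2=9, (4-4)^2=0, (6-3)^2=9, (9-6)^2=9, (10-9)^2=1, (1-1)^2=0, (3-2)^2=1
sum(d^2) = 110.
Step 3: rho = 1 - 6*110 / (11*(11^2 - 1)) = 1 - 660/1320 = 0.500000.
Step 4: Under H0, t = rho * sqrt((n-2)/(1-rho^2)) = 1.7321 ~ t(9).
Step 5: Two-sided p-value from the t-distribution with 9 df = 0.117307.
Step 6: alpha = 0.05. fail to reject H0.

rho = 0.5000, p = 0.117307, fail to reject H0 at alpha = 0.05.


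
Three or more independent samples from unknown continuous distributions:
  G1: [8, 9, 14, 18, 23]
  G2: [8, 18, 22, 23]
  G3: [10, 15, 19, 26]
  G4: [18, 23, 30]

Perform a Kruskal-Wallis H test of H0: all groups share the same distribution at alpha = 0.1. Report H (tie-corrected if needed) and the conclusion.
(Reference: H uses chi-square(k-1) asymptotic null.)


Step 1: Combine all N = 16 observations and assign midranks.
sorted (value, group, rank): (8,G1,1.5), (8,G2,1.5), (9,G1,3), (10,G3,4), (14,G1,5), (15,G3,6), (18,G1,8), (18,G2,8), (18,G4,8), (19,G3,10), (22,G2,11), (23,G1,13), (23,G2,13), (23,G4,13), (26,G3,15), (30,G4,16)
Step 2: Sum ranks within each group.
R_1 = 30.5 (n_1 = 5)
R_2 = 33.5 (n_2 = 4)
R_3 = 35 (n_3 = 4)
R_4 = 37 (n_4 = 3)
Step 3: H = 12/(N(N+1)) * sum(R_i^2/n_i) - 3(N+1)
     = 12/(16*17) * (30.5^2/5 + 33.5^2/4 + 35^2/4 + 37^2/3) - 3*17
     = 0.044118 * 1229.2 - 51
     = 3.229228.
Step 4: Ties present; correction factor C = 1 - 54/(16^3 - 16) = 0.986765. Corrected H = 3.229228 / 0.986765 = 3.272541.
Step 5: Under H0, H ~ chi^2(3); p-value = 0.351483.
Step 6: alpha = 0.1. fail to reject H0.

H = 3.2725, df = 3, p = 0.351483, fail to reject H0.


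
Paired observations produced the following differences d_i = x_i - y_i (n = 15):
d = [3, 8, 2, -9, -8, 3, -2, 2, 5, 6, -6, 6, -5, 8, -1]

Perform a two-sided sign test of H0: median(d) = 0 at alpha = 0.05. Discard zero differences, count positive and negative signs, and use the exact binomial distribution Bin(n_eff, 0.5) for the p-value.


Step 1: Discard zero differences. Original n = 15; n_eff = number of nonzero differences = 15.
Nonzero differences (with sign): +3, +8, +2, -9, -8, +3, -2, +2, +5, +6, -6, +6, -5, +8, -1
Step 2: Count signs: positive = 9, negative = 6.
Step 3: Under H0: P(positive) = 0.5, so the number of positives S ~ Bin(15, 0.5).
Step 4: Two-sided exact p-value = sum of Bin(15,0.5) probabilities at or below the observed probability = 0.607239.
Step 5: alpha = 0.05. fail to reject H0.

n_eff = 15, pos = 9, neg = 6, p = 0.607239, fail to reject H0.


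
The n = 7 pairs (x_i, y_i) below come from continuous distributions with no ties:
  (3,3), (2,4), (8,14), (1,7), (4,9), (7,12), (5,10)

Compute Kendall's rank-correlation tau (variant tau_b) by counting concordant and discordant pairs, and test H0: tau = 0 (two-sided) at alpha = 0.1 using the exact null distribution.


Step 1: Enumerate the 21 unordered pairs (i,j) with i<j and classify each by sign(x_j-x_i) * sign(y_j-y_i).
  (1,2):dx=-1,dy=+1->D; (1,3):dx=+5,dy=+11->C; (1,4):dx=-2,dy=+4->D; (1,5):dx=+1,dy=+6->C
  (1,6):dx=+4,dy=+9->C; (1,7):dx=+2,dy=+7->C; (2,3):dx=+6,dy=+10->C; (2,4):dx=-1,dy=+3->D
  (2,5):dx=+2,dy=+5->C; (2,6):dx=+5,dy=+8->C; (2,7):dx=+3,dy=+6->C; (3,4):dx=-7,dy=-7->C
  (3,5):dx=-4,dy=-5->C; (3,6):dx=-1,dy=-2->C; (3,7):dx=-3,dy=-4->C; (4,5):dx=+3,dy=+2->C
  (4,6):dx=+6,dy=+5->C; (4,7):dx=+4,dy=+3->C; (5,6):dx=+3,dy=+3->C; (5,7):dx=+1,dy=+1->C
  (6,7):dx=-2,dy=-2->C
Step 2: C = 18, D = 3, total pairs = 21.
Step 3: tau = (C - D)/(n(n-1)/2) = (18 - 3)/21 = 0.714286.
Step 4: Exact two-sided p-value (enumerate n! = 5040 permutations of y under H0): p = 0.030159.
Step 5: alpha = 0.1. reject H0.

tau_b = 0.7143 (C=18, D=3), p = 0.030159, reject H0.


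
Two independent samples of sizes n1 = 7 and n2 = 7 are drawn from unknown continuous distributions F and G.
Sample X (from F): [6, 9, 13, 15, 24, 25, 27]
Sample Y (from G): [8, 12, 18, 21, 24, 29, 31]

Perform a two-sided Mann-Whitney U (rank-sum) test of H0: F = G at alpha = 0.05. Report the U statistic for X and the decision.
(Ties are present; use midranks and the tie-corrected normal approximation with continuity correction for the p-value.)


Step 1: Combine and sort all 14 observations; assign midranks.
sorted (value, group): (6,X), (8,Y), (9,X), (12,Y), (13,X), (15,X), (18,Y), (21,Y), (24,X), (24,Y), (25,X), (27,X), (29,Y), (31,Y)
ranks: 6->1, 8->2, 9->3, 12->4, 13->5, 15->6, 18->7, 21->8, 24->9.5, 24->9.5, 25->11, 27->12, 29->13, 31->14
Step 2: Rank sum for X: R1 = 1 + 3 + 5 + 6 + 9.5 + 11 + 12 = 47.5.
Step 3: U_X = R1 - n1(n1+1)/2 = 47.5 - 7*8/2 = 47.5 - 28 = 19.5.
       U_Y = n1*n2 - U_X = 49 - 19.5 = 29.5.
Step 4: Ties are present, so use the tie-corrected normal approximation (with continuity correction) for the p-value.
Step 5: p-value = 0.564871; compare to alpha = 0.05. fail to reject H0.

U_X = 19.5, p = 0.564871, fail to reject H0 at alpha = 0.05.


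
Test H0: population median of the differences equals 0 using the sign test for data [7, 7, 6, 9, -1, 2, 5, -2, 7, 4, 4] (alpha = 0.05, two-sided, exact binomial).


Step 1: Discard zero differences. Original n = 11; n_eff = number of nonzero differences = 11.
Nonzero differences (with sign): +7, +7, +6, +9, -1, +2, +5, -2, +7, +4, +4
Step 2: Count signs: positive = 9, negative = 2.
Step 3: Under H0: P(positive) = 0.5, so the number of positives S ~ Bin(11, 0.5).
Step 4: Two-sided exact p-value = sum of Bin(11,0.5) probabilities at or below the observed probability = 0.065430.
Step 5: alpha = 0.05. fail to reject H0.

n_eff = 11, pos = 9, neg = 2, p = 0.065430, fail to reject H0.


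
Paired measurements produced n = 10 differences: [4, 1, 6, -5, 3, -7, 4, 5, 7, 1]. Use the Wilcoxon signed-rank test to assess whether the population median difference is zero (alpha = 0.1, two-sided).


Step 1: Drop any zero differences (none here) and take |d_i|.
|d| = [4, 1, 6, 5, 3, 7, 4, 5, 7, 1]
Step 2: Midrank |d_i| (ties get averaged ranks).
ranks: |4|->4.5, |1|->1.5, |6|->8, |5|->6.5, |3|->3, |7|->9.5, |4|->4.5, |5|->6.5, |7|->9.5, |1|->1.5
Step 3: Attach original signs; sum ranks with positive sign and with negative sign.
W+ = 4.5 + 1.5 + 8 + 3 + 4.5 + 6.5 + 9.5 + 1.5 = 39
W- = 6.5 + 9.5 = 16
(Check: W+ + W- = 55 should equal n(n+1)/2 = 55.)
Step 4: Test statistic W = min(W+, W-) = 16.
Step 5: Ties in |d|, so use the tie-corrected normal approximation.
        E[W] = n(n+1)/4 = 10*11/4 = 27.5.
        Tie groups: |d|=1 (t=2), |d|=4 (t=2), |d|=5 (t=2), |d|=7 (t=2); sum(t^3 - t) = 24.
        Var[W] = n(n+1)(2n+1)/24 - sum(t^3-t)/48 = 2310/24 - 24/48 = 95.75.
        z = (W - E[W]) / sqrt(Var[W]) = (16 - 27.5) / 9.7852 = -1.1752.
        Two-sided p = 2*Phi(z) = 0.239897.
Step 6: alpha = 0.1. fail to reject H0.

W+ = 39, W- = 16, W = min = 16, p = 0.239897, fail to reject H0.


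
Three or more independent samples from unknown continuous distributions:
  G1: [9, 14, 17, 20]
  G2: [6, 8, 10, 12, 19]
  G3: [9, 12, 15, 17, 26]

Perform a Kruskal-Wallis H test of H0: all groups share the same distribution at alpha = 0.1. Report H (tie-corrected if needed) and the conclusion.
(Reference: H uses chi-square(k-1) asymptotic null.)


Step 1: Combine all N = 14 observations and assign midranks.
sorted (value, group, rank): (6,G2,1), (8,G2,2), (9,G1,3.5), (9,G3,3.5), (10,G2,5), (12,G2,6.5), (12,G3,6.5), (14,G1,8), (15,G3,9), (17,G1,10.5), (17,G3,10.5), (19,G2,12), (20,G1,13), (26,G3,14)
Step 2: Sum ranks within each group.
R_1 = 35 (n_1 = 4)
R_2 = 26.5 (n_2 = 5)
R_3 = 43.5 (n_3 = 5)
Step 3: H = 12/(N(N+1)) * sum(R_i^2/n_i) - 3(N+1)
     = 12/(14*15) * (35^2/4 + 26.5^2/5 + 43.5^2/5) - 3*15
     = 0.057143 * 825.15 - 45
     = 2.151429.
Step 4: Ties present; correction factor C = 1 - 18/(14^3 - 14) = 0.993407. Corrected H = 2.151429 / 0.993407 = 2.165708.
Step 5: Under H0, H ~ chi^2(2); p-value = 0.338628.
Step 6: alpha = 0.1. fail to reject H0.

H = 2.1657, df = 2, p = 0.338628, fail to reject H0.


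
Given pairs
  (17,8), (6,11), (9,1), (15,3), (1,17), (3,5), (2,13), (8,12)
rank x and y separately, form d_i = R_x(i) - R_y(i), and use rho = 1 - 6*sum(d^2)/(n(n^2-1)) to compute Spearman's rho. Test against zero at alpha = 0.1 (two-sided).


Step 1: Rank x and y separately (midranks; no ties here).
rank(x): 17->8, 6->4, 9->6, 15->7, 1->1, 3->3, 2->2, 8->5
rank(y): 8->4, 11->5, 1->1, 3->2, 17->8, 5->3, 13->7, 12->6
Step 2: d_i = R_x(i) - R_y(i); compute d_i^2.
  (8-4)^2=16, (4-5)^2=1, (6-1)^2=25, (7-2)^2=25, (1-8)^2=49, (3-3)^2=0, (2-7)^2=25, (5-6)^2=1
sum(d^2) = 142.
Step 3: rho = 1 - 6*142 / (8*(8^2 - 1)) = 1 - 852/504 = -0.690476.
Step 4: Under H0, t = rho * sqrt((n-2)/(1-rho^2)) = -2.3382 ~ t(6).
Step 5: Two-sided p-value from the t-distribution with 6 df = 0.057990.
Step 6: alpha = 0.1. reject H0.

rho = -0.6905, p = 0.057990, reject H0 at alpha = 0.1.


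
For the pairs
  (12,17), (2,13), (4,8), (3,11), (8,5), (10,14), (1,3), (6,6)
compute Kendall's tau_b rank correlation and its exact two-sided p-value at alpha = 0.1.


Step 1: Enumerate the 28 unordered pairs (i,j) with i<j and classify each by sign(x_j-x_i) * sign(y_j-y_i).
  (1,2):dx=-10,dy=-4->C; (1,3):dx=-8,dy=-9->C; (1,4):dx=-9,dy=-6->C; (1,5):dx=-4,dy=-12->C
  (1,6):dx=-2,dy=-3->C; (1,7):dx=-11,dy=-14->C; (1,8):dx=-6,dy=-11->C; (2,3):dx=+2,dy=-5->D
  (2,4):dx=+1,dy=-2->D; (2,5):dx=+6,dy=-8->D; (2,6):dx=+8,dy=+1->C; (2,7):dx=-1,dy=-10->C
  (2,8):dx=+4,dy=-7->D; (3,4):dx=-1,dy=+3->D; (3,5):dx=+4,dy=-3->D; (3,6):dx=+6,dy=+6->C
  (3,7):dx=-3,dy=-5->C; (3,8):dx=+2,dy=-2->D; (4,5):dx=+5,dy=-6->D; (4,6):dx=+7,dy=+3->C
  (4,7):dx=-2,dy=-8->C; (4,8):dx=+3,dy=-5->D; (5,6):dx=+2,dy=+9->C; (5,7):dx=-7,dy=-2->C
  (5,8):dx=-2,dy=+1->D; (6,7):dx=-9,dy=-11->C; (6,8):dx=-4,dy=-8->C; (7,8):dx=+5,dy=+3->C
Step 2: C = 18, D = 10, total pairs = 28.
Step 3: tau = (C - D)/(n(n-1)/2) = (18 - 10)/28 = 0.285714.
Step 4: Exact two-sided p-value (enumerate n! = 40320 permutations of y under H0): p = 0.398760.
Step 5: alpha = 0.1. fail to reject H0.

tau_b = 0.2857 (C=18, D=10), p = 0.398760, fail to reject H0.


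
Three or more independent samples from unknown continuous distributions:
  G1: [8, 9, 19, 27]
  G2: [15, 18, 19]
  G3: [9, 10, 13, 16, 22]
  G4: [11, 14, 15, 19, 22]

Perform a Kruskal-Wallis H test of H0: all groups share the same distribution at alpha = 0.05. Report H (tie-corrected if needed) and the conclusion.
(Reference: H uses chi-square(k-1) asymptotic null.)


Step 1: Combine all N = 17 observations and assign midranks.
sorted (value, group, rank): (8,G1,1), (9,G1,2.5), (9,G3,2.5), (10,G3,4), (11,G4,5), (13,G3,6), (14,G4,7), (15,G2,8.5), (15,G4,8.5), (16,G3,10), (18,G2,11), (19,G1,13), (19,G2,13), (19,G4,13), (22,G3,15.5), (22,G4,15.5), (27,G1,17)
Step 2: Sum ranks within each group.
R_1 = 33.5 (n_1 = 4)
R_2 = 32.5 (n_2 = 3)
R_3 = 38 (n_3 = 5)
R_4 = 49 (n_4 = 5)
Step 3: H = 12/(N(N+1)) * sum(R_i^2/n_i) - 3(N+1)
     = 12/(17*18) * (33.5^2/4 + 32.5^2/3 + 38^2/5 + 49^2/5) - 3*18
     = 0.039216 * 1401.65 - 54
     = 0.966503.
Step 4: Ties present; correction factor C = 1 - 42/(17^3 - 17) = 0.991422. Corrected H = 0.966503 / 0.991422 = 0.974866.
Step 5: Under H0, H ~ chi^2(3); p-value = 0.807333.
Step 6: alpha = 0.05. fail to reject H0.

H = 0.9749, df = 3, p = 0.807333, fail to reject H0.


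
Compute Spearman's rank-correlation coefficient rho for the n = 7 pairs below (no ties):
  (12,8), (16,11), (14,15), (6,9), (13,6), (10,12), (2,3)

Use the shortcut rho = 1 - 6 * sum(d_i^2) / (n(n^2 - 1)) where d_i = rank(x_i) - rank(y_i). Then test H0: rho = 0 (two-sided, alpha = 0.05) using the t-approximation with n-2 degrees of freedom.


Step 1: Rank x and y separately (midranks; no ties here).
rank(x): 12->4, 16->7, 14->6, 6->2, 13->5, 10->3, 2->1
rank(y): 8->3, 11->5, 15->7, 9->4, 6->2, 12->6, 3->1
Step 2: d_i = R_x(i) - R_y(i); compute d_i^2.
  (4-3)^2=1, (7-5)^2=4, (6-7)^2=1, (2-4)^2=4, (5-2)^2=9, (3-6)^2=9, (1-1)^2=0
sum(d^2) = 28.
Step 3: rho = 1 - 6*28 / (7*(7^2 - 1)) = 1 - 168/336 = 0.500000.
Step 4: Under H0, t = rho * sqrt((n-2)/(1-rho^2)) = 1.2910 ~ t(5).
Step 5: Two-sided p-value from the t-distribution with 5 df = 0.253170.
Step 6: alpha = 0.05. fail to reject H0.

rho = 0.5000, p = 0.253170, fail to reject H0 at alpha = 0.05.


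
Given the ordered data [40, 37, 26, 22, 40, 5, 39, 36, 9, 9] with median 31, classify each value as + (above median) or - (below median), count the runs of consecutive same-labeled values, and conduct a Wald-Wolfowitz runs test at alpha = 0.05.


Step 1: Compute median = 31; label A = above, B = below.
Labels in order: AABBABAABB  (n_A = 5, n_B = 5)
Step 2: Count runs R = 6.
Step 3: Under H0 (random ordering), E[R] = 2*n_A*n_B/(n_A+n_B) + 1 = 2*5*5/10 + 1 = 6.0000.
        Var[R] = 2*n_A*n_B*(2*n_A*n_B - n_A - n_B) / ((n_A+n_B)^2 * (n_A+n_B-1)) = 2000/900 = 2.2222.
        SD[R] = 1.4907.
Step 4: R = E[R], so z = 0 with no continuity correction.
Step 5: Two-sided p-value via normal approximation = 2*(1 - Phi(|z|)) = 1.000000.
Step 6: alpha = 0.05. fail to reject H0.

R = 6, z = 0.0000, p = 1.000000, fail to reject H0.


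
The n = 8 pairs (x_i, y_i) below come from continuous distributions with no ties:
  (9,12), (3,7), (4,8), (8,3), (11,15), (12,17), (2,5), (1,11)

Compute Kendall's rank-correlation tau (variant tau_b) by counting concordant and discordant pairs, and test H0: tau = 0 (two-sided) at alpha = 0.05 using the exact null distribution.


Step 1: Enumerate the 28 unordered pairs (i,j) with i<j and classify each by sign(x_j-x_i) * sign(y_j-y_i).
  (1,2):dx=-6,dy=-5->C; (1,3):dx=-5,dy=-4->C; (1,4):dx=-1,dy=-9->C; (1,5):dx=+2,dy=+3->C
  (1,6):dx=+3,dy=+5->C; (1,7):dx=-7,dy=-7->C; (1,8):dx=-8,dy=-1->C; (2,3):dx=+1,dy=+1->C
  (2,4):dx=+5,dy=-4->D; (2,5):dx=+8,dy=+8->C; (2,6):dx=+9,dy=+10->C; (2,7):dx=-1,dy=-2->C
  (2,8):dx=-2,dy=+4->D; (3,4):dx=+4,dy=-5->D; (3,5):dx=+7,dy=+7->C; (3,6):dx=+8,dy=+9->C
  (3,7):dx=-2,dy=-3->C; (3,8):dx=-3,dy=+3->D; (4,5):dx=+3,dy=+12->C; (4,6):dx=+4,dy=+14->C
  (4,7):dx=-6,dy=+2->D; (4,8):dx=-7,dy=+8->D; (5,6):dx=+1,dy=+2->C; (5,7):dx=-9,dy=-10->C
  (5,8):dx=-10,dy=-4->C; (6,7):dx=-10,dy=-12->C; (6,8):dx=-11,dy=-6->C; (7,8):dx=-1,dy=+6->D
Step 2: C = 21, D = 7, total pairs = 28.
Step 3: tau = (C - D)/(n(n-1)/2) = (21 - 7)/28 = 0.500000.
Step 4: Exact two-sided p-value (enumerate n! = 40320 permutations of y under H0): p = 0.108681.
Step 5: alpha = 0.05. fail to reject H0.

tau_b = 0.5000 (C=21, D=7), p = 0.108681, fail to reject H0.


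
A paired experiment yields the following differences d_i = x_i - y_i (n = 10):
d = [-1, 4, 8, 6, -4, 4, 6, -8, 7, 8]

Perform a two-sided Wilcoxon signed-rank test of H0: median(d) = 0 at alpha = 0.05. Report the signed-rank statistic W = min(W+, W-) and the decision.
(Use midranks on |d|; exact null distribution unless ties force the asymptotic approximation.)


Step 1: Drop any zero differences (none here) and take |d_i|.
|d| = [1, 4, 8, 6, 4, 4, 6, 8, 7, 8]
Step 2: Midrank |d_i| (ties get averaged ranks).
ranks: |1|->1, |4|->3, |8|->9, |6|->5.5, |4|->3, |4|->3, |6|->5.5, |8|->9, |7|->7, |8|->9
Step 3: Attach original signs; sum ranks with positive sign and with negative sign.
W+ = 3 + 9 + 5.5 + 3 + 5.5 + 7 + 9 = 42
W- = 1 + 3 + 9 = 13
(Check: W+ + W- = 55 should equal n(n+1)/2 = 55.)
Step 4: Test statistic W = min(W+, W-) = 13.
Step 5: Ties in |d|, so use the tie-corrected normal approximation.
        E[W] = n(n+1)/4 = 10*11/4 = 27.5.
        Tie groups: |d|=4 (t=3), |d|=6 (t=2), |d|=8 (t=3); sum(t^3 - t) = 54.
        Var[W] = n(n+1)(2n+1)/24 - sum(t^3-t)/48 = 2310/24 - 54/48 = 95.125.
        z = (W - E[W]) / sqrt(Var[W]) = (13 - 27.5) / 9.7532 = -1.4867.
        Two-sided p = 2*Phi(z) = 0.137096.
Step 6: alpha = 0.05. fail to reject H0.

W+ = 42, W- = 13, W = min = 13, p = 0.137096, fail to reject H0.


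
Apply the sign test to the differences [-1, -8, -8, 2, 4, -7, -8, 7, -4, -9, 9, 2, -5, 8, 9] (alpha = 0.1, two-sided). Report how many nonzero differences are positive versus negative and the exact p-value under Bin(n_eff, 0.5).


Step 1: Discard zero differences. Original n = 15; n_eff = number of nonzero differences = 15.
Nonzero differences (with sign): -1, -8, -8, +2, +4, -7, -8, +7, -4, -9, +9, +2, -5, +8, +9
Step 2: Count signs: positive = 7, negative = 8.
Step 3: Under H0: P(positive) = 0.5, so the number of positives S ~ Bin(15, 0.5).
Step 4: Two-sided exact p-value = sum of Bin(15,0.5) probabilities at or below the observed probability = 1.000000.
Step 5: alpha = 0.1. fail to reject H0.

n_eff = 15, pos = 7, neg = 8, p = 1.000000, fail to reject H0.


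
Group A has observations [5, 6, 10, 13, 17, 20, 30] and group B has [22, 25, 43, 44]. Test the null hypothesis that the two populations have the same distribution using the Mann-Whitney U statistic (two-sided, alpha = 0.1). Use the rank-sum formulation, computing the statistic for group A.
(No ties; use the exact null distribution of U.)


Step 1: Combine and sort all 11 observations; assign midranks.
sorted (value, group): (5,X), (6,X), (10,X), (13,X), (17,X), (20,X), (22,Y), (25,Y), (30,X), (43,Y), (44,Y)
ranks: 5->1, 6->2, 10->3, 13->4, 17->5, 20->6, 22->7, 25->8, 30->9, 43->10, 44->11
Step 2: Rank sum for X: R1 = 1 + 2 + 3 + 4 + 5 + 6 + 9 = 30.
Step 3: U_X = R1 - n1(n1+1)/2 = 30 - 7*8/2 = 30 - 28 = 2.
       U_Y = n1*n2 - U_X = 28 - 2 = 26.
Step 4: No ties, so the exact null distribution of U (based on enumerating the C(11,7) = 330 equally likely rank assignments) gives the two-sided p-value.
Step 5: p-value = 0.024242; compare to alpha = 0.1. reject H0.

U_X = 2, p = 0.024242, reject H0 at alpha = 0.1.


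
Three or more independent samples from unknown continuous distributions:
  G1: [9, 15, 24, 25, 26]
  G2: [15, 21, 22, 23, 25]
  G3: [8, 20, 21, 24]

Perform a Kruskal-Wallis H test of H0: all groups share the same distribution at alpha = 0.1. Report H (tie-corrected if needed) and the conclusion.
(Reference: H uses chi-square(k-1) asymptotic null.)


Step 1: Combine all N = 14 observations and assign midranks.
sorted (value, group, rank): (8,G3,1), (9,G1,2), (15,G1,3.5), (15,G2,3.5), (20,G3,5), (21,G2,6.5), (21,G3,6.5), (22,G2,8), (23,G2,9), (24,G1,10.5), (24,G3,10.5), (25,G1,12.5), (25,G2,12.5), (26,G1,14)
Step 2: Sum ranks within each group.
R_1 = 42.5 (n_1 = 5)
R_2 = 39.5 (n_2 = 5)
R_3 = 23 (n_3 = 4)
Step 3: H = 12/(N(N+1)) * sum(R_i^2/n_i) - 3(N+1)
     = 12/(14*15) * (42.5^2/5 + 39.5^2/5 + 23^2/4) - 3*15
     = 0.057143 * 805.55 - 45
     = 1.031429.
Step 4: Ties present; correction factor C = 1 - 24/(14^3 - 14) = 0.991209. Corrected H = 1.031429 / 0.991209 = 1.040576.
Step 5: Under H0, H ~ chi^2(2); p-value = 0.594349.
Step 6: alpha = 0.1. fail to reject H0.

H = 1.0406, df = 2, p = 0.594349, fail to reject H0.


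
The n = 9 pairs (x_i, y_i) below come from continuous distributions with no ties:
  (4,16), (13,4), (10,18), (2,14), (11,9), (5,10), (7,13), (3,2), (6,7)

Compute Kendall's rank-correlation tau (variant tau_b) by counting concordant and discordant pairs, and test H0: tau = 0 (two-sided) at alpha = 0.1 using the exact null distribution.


Step 1: Enumerate the 36 unordered pairs (i,j) with i<j and classify each by sign(x_j-x_i) * sign(y_j-y_i).
  (1,2):dx=+9,dy=-12->D; (1,3):dx=+6,dy=+2->C; (1,4):dx=-2,dy=-2->C; (1,5):dx=+7,dy=-7->D
  (1,6):dx=+1,dy=-6->D; (1,7):dx=+3,dy=-3->D; (1,8):dx=-1,dy=-14->C; (1,9):dx=+2,dy=-9->D
  (2,3):dx=-3,dy=+14->D; (2,4):dx=-11,dy=+10->D; (2,5):dx=-2,dy=+5->D; (2,6):dx=-8,dy=+6->D
  (2,7):dx=-6,dy=+9->D; (2,8):dx=-10,dy=-2->C; (2,9):dx=-7,dy=+3->D; (3,4):dx=-8,dy=-4->C
  (3,5):dx=+1,dy=-9->D; (3,6):dx=-5,dy=-8->C; (3,7):dx=-3,dy=-5->C; (3,8):dx=-7,dy=-16->C
  (3,9):dx=-4,dy=-11->C; (4,5):dx=+9,dy=-5->D; (4,6):dx=+3,dy=-4->D; (4,7):dx=+5,dy=-1->D
  (4,8):dx=+1,dy=-12->D; (4,9):dx=+4,dy=-7->D; (5,6):dx=-6,dy=+1->D; (5,7):dx=-4,dy=+4->D
  (5,8):dx=-8,dy=-7->C; (5,9):dx=-5,dy=-2->C; (6,7):dx=+2,dy=+3->C; (6,8):dx=-2,dy=-8->C
  (6,9):dx=+1,dy=-3->D; (7,8):dx=-4,dy=-11->C; (7,9):dx=-1,dy=-6->C; (8,9):dx=+3,dy=+5->C
Step 2: C = 16, D = 20, total pairs = 36.
Step 3: tau = (C - D)/(n(n-1)/2) = (16 - 20)/36 = -0.111111.
Step 4: Exact two-sided p-value (enumerate n! = 362880 permutations of y under H0): p = 0.761414.
Step 5: alpha = 0.1. fail to reject H0.

tau_b = -0.1111 (C=16, D=20), p = 0.761414, fail to reject H0.


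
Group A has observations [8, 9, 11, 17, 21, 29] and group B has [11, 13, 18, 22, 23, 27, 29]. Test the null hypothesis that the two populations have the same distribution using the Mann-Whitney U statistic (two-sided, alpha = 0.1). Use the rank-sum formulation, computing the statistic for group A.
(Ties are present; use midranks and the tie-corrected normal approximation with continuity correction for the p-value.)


Step 1: Combine and sort all 13 observations; assign midranks.
sorted (value, group): (8,X), (9,X), (11,X), (11,Y), (13,Y), (17,X), (18,Y), (21,X), (22,Y), (23,Y), (27,Y), (29,X), (29,Y)
ranks: 8->1, 9->2, 11->3.5, 11->3.5, 13->5, 17->6, 18->7, 21->8, 22->9, 23->10, 27->11, 29->12.5, 29->12.5
Step 2: Rank sum for X: R1 = 1 + 2 + 3.5 + 6 + 8 + 12.5 = 33.
Step 3: U_X = R1 - n1(n1+1)/2 = 33 - 6*7/2 = 33 - 21 = 12.
       U_Y = n1*n2 - U_X = 42 - 12 = 30.
Step 4: Ties are present, so use the tie-corrected normal approximation (with continuity correction) for the p-value.
Step 5: p-value = 0.223363; compare to alpha = 0.1. fail to reject H0.

U_X = 12, p = 0.223363, fail to reject H0 at alpha = 0.1.


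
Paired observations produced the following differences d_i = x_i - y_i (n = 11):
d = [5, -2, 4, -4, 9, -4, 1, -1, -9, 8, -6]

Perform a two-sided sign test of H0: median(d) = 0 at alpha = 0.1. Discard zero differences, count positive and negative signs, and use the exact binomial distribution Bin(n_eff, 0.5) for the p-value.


Step 1: Discard zero differences. Original n = 11; n_eff = number of nonzero differences = 11.
Nonzero differences (with sign): +5, -2, +4, -4, +9, -4, +1, -1, -9, +8, -6
Step 2: Count signs: positive = 5, negative = 6.
Step 3: Under H0: P(positive) = 0.5, so the number of positives S ~ Bin(11, 0.5).
Step 4: Two-sided exact p-value = sum of Bin(11,0.5) probabilities at or below the observed probability = 1.000000.
Step 5: alpha = 0.1. fail to reject H0.

n_eff = 11, pos = 5, neg = 6, p = 1.000000, fail to reject H0.


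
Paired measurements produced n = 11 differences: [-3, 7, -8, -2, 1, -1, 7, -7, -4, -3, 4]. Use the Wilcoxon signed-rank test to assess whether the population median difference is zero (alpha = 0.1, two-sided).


Step 1: Drop any zero differences (none here) and take |d_i|.
|d| = [3, 7, 8, 2, 1, 1, 7, 7, 4, 3, 4]
Step 2: Midrank |d_i| (ties get averaged ranks).
ranks: |3|->4.5, |7|->9, |8|->11, |2|->3, |1|->1.5, |1|->1.5, |7|->9, |7|->9, |4|->6.5, |3|->4.5, |4|->6.5
Step 3: Attach original signs; sum ranks with positive sign and with negative sign.
W+ = 9 + 1.5 + 9 + 6.5 = 26
W- = 4.5 + 11 + 3 + 1.5 + 9 + 6.5 + 4.5 = 40
(Check: W+ + W- = 66 should equal n(n+1)/2 = 66.)
Step 4: Test statistic W = min(W+, W-) = 26.
Step 5: Ties in |d|, so use the tie-corrected normal approximation.
        E[W] = n(n+1)/4 = 11*12/4 = 33.
        Tie groups: |d|=1 (t=2), |d|=3 (t=2), |d|=4 (t=2), |d|=7 (t=3); sum(t^3 - t) = 42.
        Var[W] = n(n+1)(2n+1)/24 - sum(t^3-t)/48 = 3036/24 - 42/48 = 125.625.
        z = (W - E[W]) / sqrt(Var[W]) = (26 - 33) / 11.2083 = -0.6245.
        Two-sided p = 2*Phi(z) = 0.532273.
Step 6: alpha = 0.1. fail to reject H0.

W+ = 26, W- = 40, W = min = 26, p = 0.532273, fail to reject H0.


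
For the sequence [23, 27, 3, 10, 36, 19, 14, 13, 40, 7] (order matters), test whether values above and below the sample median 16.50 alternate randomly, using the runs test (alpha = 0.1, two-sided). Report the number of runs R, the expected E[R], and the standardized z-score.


Step 1: Compute median = 16.50; label A = above, B = below.
Labels in order: AABBAABBAB  (n_A = 5, n_B = 5)
Step 2: Count runs R = 6.
Step 3: Under H0 (random ordering), E[R] = 2*n_A*n_B/(n_A+n_B) + 1 = 2*5*5/10 + 1 = 6.0000.
        Var[R] = 2*n_A*n_B*(2*n_A*n_B - n_A - n_B) / ((n_A+n_B)^2 * (n_A+n_B-1)) = 2000/900 = 2.2222.
        SD[R] = 1.4907.
Step 4: R = E[R], so z = 0 with no continuity correction.
Step 5: Two-sided p-value via normal approximation = 2*(1 - Phi(|z|)) = 1.000000.
Step 6: alpha = 0.1. fail to reject H0.

R = 6, z = 0.0000, p = 1.000000, fail to reject H0.


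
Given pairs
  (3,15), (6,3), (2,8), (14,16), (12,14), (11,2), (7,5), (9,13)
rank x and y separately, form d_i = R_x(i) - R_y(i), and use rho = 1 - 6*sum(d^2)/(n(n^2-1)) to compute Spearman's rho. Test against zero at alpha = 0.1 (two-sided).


Step 1: Rank x and y separately (midranks; no ties here).
rank(x): 3->2, 6->3, 2->1, 14->8, 12->7, 11->6, 7->4, 9->5
rank(y): 15->7, 3->2, 8->4, 16->8, 14->6, 2->1, 5->3, 13->5
Step 2: d_i = R_x(i) - R_y(i); compute d_i^2.
  (2-7)^2=25, (3-2)^2=1, (1-4)^2=9, (8-8)^2=0, (7-6)^2=1, (6-1)^2=25, (4-3)^2=1, (5-5)^2=0
sum(d^2) = 62.
Step 3: rho = 1 - 6*62 / (8*(8^2 - 1)) = 1 - 372/504 = 0.261905.
Step 4: Under H0, t = rho * sqrt((n-2)/(1-rho^2)) = 0.6647 ~ t(6).
Step 5: Two-sided p-value from the t-distribution with 6 df = 0.530923.
Step 6: alpha = 0.1. fail to reject H0.

rho = 0.2619, p = 0.530923, fail to reject H0 at alpha = 0.1.
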